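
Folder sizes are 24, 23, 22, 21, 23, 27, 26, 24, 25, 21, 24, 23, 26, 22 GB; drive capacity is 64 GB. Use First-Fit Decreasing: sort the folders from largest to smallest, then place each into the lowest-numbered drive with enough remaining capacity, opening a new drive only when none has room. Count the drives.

7 drives

Sorted descending: 27, 26, 26, 25, 24, 24, 24, 23, 23, 23, 22, 22, 21, 21.
drive 1: place 27 GB, 37 GB left
drive 1: place 26 GB, 11 GB left
drive 2: place 26 GB, 38 GB left
drive 2: place 25 GB, 13 GB left
drive 3: place 24 GB, 40 GB left
drive 3: place 24 GB, 16 GB left
drive 4: place 24 GB, 40 GB left
drive 4: place 23 GB, 17 GB left
drive 5: place 23 GB, 41 GB left
drive 5: place 23 GB, 18 GB left
drive 6: place 22 GB, 42 GB left
drive 6: place 22 GB, 20 GB left
drive 7: place 21 GB, 43 GB left
drive 7: place 21 GB, 22 GB left
Final drives: [27,26] [26,25] [24,24] [24,23] [23,23] [22,22] [21,21].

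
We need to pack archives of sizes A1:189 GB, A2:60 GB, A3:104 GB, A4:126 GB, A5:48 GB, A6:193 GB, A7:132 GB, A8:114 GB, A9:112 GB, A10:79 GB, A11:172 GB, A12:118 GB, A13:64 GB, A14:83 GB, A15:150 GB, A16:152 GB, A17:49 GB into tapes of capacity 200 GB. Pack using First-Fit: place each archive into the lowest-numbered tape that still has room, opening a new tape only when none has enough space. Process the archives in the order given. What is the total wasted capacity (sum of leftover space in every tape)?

tape 1: place A1 (189 GB), 11 GB left
tape 2: place A2 (60 GB), 140 GB left
tape 2: place A3 (104 GB), 36 GB left
tape 3: place A4 (126 GB), 74 GB left
tape 3: place A5 (48 GB), 26 GB left
tape 4: place A6 (193 GB), 7 GB left
tape 5: place A7 (132 GB), 68 GB left
tape 6: place A8 (114 GB), 86 GB left
tape 7: place A9 (112 GB), 88 GB left
tape 6: place A10 (79 GB), 7 GB left
tape 8: place A11 (172 GB), 28 GB left
tape 9: place A12 (118 GB), 82 GB left
tape 5: place A13 (64 GB), 4 GB left
tape 7: place A14 (83 GB), 5 GB left
tape 10: place A15 (150 GB), 50 GB left
tape 11: place A16 (152 GB), 48 GB left
tape 9: place A17 (49 GB), 33 GB left
11 tapes × 200 GB = 2200 GB; used 1945 GB; unused 255 GB.

255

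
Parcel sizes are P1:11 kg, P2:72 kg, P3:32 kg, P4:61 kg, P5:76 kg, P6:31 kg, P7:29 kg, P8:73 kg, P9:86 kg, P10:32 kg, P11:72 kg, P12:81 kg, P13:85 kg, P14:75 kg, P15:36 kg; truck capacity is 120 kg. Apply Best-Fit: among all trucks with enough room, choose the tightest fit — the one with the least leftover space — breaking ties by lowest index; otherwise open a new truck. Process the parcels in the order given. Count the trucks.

P1 (11 kg) → truck 1 (remaining 109 kg)
P2 (72 kg) → truck 1 (remaining 37 kg)
P3 (32 kg) → truck 1 (remaining 5 kg)
P4 (61 kg) → truck 2 (remaining 59 kg)
P5 (76 kg) → truck 3 (remaining 44 kg)
P6 (31 kg) → truck 3 (remaining 13 kg)
P7 (29 kg) → truck 2 (remaining 30 kg)
P8 (73 kg) → truck 4 (remaining 47 kg)
P9 (86 kg) → truck 5 (remaining 34 kg)
P10 (32 kg) → truck 5 (remaining 2 kg)
P11 (72 kg) → truck 6 (remaining 48 kg)
P12 (81 kg) → truck 7 (remaining 39 kg)
P13 (85 kg) → truck 8 (remaining 35 kg)
P14 (75 kg) → truck 9 (remaining 45 kg)
P15 (36 kg) → truck 7 (remaining 3 kg)

9 trucks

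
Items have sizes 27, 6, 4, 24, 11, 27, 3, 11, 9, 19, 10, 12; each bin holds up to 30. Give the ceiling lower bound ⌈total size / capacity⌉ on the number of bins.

6

Total size = 27 + 6 + 4 + 24 + 11 + 27 + 3 + 11 + 9 + 19 + 10 + 12 = 163.
⌈163 / 30⌉ = 6.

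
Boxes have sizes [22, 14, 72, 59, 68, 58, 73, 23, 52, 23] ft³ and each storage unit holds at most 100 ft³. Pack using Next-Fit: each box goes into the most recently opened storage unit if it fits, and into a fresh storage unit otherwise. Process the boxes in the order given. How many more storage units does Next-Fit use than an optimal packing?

Next-Fit: [22,14] [72] [59] [68] [58] [73,23] [52,23] → 7 storage units.
6 boxes exceed 50 ft³ (half the capacity), and no two of those can share a storage unit, so at least 6 storage units are needed.
An optimal packing achieves that bound: [73,23] [72,23] [68,22] [59,14] [58] [52] → 6 storage units.
Excess: 7 − 6 = 1.

1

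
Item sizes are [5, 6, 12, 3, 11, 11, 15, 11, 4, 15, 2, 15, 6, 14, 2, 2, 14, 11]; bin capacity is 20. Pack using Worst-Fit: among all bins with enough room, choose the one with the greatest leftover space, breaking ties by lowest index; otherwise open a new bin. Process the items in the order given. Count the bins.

bin 1: place 5, 15 left
bin 1: place 6, 9 left
bin 2: place 12, 8 left
bin 1: place 3, 6 left
bin 3: place 11, 9 left
bin 4: place 11, 9 left
bin 5: place 15, 5 left
bin 6: place 11, 9 left
bin 3: place 4, 5 left
bin 7: place 15, 5 left
bin 4: place 2, 7 left
bin 8: place 15, 5 left
bin 6: place 6, 3 left
bin 9: place 14, 6 left
bin 2: place 2, 6 left
bin 4: place 2, 5 left
bin 10: place 14, 6 left
bin 11: place 11, 9 left
Final bins: [5,6,3] [12,2] [11,4] [11,2,2] [15] [11,6] [15] [15] [14] [14] [11].

11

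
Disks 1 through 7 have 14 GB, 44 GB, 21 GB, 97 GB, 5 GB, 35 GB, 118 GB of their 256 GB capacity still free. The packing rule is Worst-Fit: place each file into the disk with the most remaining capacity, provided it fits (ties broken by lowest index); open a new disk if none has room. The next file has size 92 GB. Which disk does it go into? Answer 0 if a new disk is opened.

7

Disks with room: disk 4 (97 GB), disk 7 (118 GB).
Most room is disk 7 with 118 GB free.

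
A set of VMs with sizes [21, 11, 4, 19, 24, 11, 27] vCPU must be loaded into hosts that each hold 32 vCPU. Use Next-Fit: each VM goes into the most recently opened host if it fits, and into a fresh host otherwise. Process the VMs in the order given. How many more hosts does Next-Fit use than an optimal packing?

Next-Fit: [21,11] [4,19] [24] [11] [27] → 5 hosts.
Total size 117 vCPU; any packing needs at least ⌈117/32⌉ = 4 hosts.
An optimal packing achieves that bound: [27,4] [24] [21,11] [19,11] → 4 hosts.
Excess: 5 − 4 = 1.

1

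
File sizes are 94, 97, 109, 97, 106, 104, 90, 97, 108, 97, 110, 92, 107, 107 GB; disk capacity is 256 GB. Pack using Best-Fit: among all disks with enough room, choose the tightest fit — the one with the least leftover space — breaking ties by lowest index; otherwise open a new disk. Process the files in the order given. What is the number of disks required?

94 GB → disk 1 (remaining 162 GB)
97 GB → disk 1 (remaining 65 GB)
109 GB → disk 2 (remaining 147 GB)
97 GB → disk 2 (remaining 50 GB)
106 GB → disk 3 (remaining 150 GB)
104 GB → disk 3 (remaining 46 GB)
90 GB → disk 4 (remaining 166 GB)
97 GB → disk 4 (remaining 69 GB)
108 GB → disk 5 (remaining 148 GB)
97 GB → disk 5 (remaining 51 GB)
110 GB → disk 6 (remaining 146 GB)
92 GB → disk 6 (remaining 54 GB)
107 GB → disk 7 (remaining 149 GB)
107 GB → disk 7 (remaining 42 GB)

7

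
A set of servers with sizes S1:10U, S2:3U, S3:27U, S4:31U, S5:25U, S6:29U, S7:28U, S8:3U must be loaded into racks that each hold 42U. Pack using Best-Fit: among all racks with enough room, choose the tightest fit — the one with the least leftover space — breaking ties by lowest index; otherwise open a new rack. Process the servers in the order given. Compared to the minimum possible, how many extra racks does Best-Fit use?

0

Best-Fit: [10,3,27] [31,3] [25] [29] [28] → 5 racks.
5 servers exceed 21U (half the capacity), and no two of those can share a rack, so at least 5 racks are needed.
So 5 is already optimal.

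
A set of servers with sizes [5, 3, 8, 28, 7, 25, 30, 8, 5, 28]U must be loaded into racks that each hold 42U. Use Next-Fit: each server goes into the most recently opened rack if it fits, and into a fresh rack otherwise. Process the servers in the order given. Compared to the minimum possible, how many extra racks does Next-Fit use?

Next-Fit: [5,3,8] [28,7] [25] [30,8] [5,28] → 5 racks.
Total size 147U; any packing needs at least ⌈147/42⌉ = 4 racks.
An optimal packing achieves that bound: [30,8,3] [28,8,5] [28,7,5] [25] → 4 racks.
Excess: 5 − 4 = 1.

1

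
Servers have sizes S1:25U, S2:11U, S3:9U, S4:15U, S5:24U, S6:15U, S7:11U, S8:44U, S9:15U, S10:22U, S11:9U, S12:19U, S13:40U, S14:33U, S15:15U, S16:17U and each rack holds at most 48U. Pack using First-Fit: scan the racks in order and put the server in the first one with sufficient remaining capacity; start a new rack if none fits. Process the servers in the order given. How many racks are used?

Put S1 (25U) in rack 1; 23U remain.
Put S2 (11U) in rack 1; 12U remain.
Put S3 (9U) in rack 1; 3U remain.
Put S4 (15U) in rack 2; 33U remain.
Put S5 (24U) in rack 2; 9U remain.
Put S6 (15U) in rack 3; 33U remain.
Put S7 (11U) in rack 3; 22U remain.
Put S8 (44U) in rack 4; 4U remain.
Put S9 (15U) in rack 3; 7U remain.
Put S10 (22U) in rack 5; 26U remain.
Put S11 (9U) in rack 2; 0U remain.
Put S12 (19U) in rack 5; 7U remain.
Put S13 (40U) in rack 6; 8U remain.
Put S14 (33U) in rack 7; 15U remain.
Put S15 (15U) in rack 7; 0U remain.
Put S16 (17U) in rack 8; 31U remain.
Final racks: [25,11,9] [15,24,9] [15,11,15] [44] [22,19] [40] [33,15] [17].

8 racks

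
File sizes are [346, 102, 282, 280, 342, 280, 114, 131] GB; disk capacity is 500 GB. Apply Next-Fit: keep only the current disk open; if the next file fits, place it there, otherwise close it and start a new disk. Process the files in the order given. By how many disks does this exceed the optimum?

Next-Fit: [346,102] [282] [280] [342] [280,114] [131] → 6 disks.
5 files exceed 250 GB (half the capacity), and no two of those can share a disk, so at least 5 disks are needed.
An optimal packing achieves that bound: [346,131] [342,114] [282,102] [280] [280] → 5 disks.
Excess: 6 − 5 = 1.

1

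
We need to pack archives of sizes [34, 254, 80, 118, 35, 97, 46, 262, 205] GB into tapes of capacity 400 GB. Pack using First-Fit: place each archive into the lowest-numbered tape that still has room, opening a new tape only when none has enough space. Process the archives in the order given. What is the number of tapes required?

4

tape 1: place 34 GB, 366 GB left
tape 1: place 254 GB, 112 GB left
tape 1: place 80 GB, 32 GB left
tape 2: place 118 GB, 282 GB left
tape 2: place 35 GB, 247 GB left
tape 2: place 97 GB, 150 GB left
tape 2: place 46 GB, 104 GB left
tape 3: place 262 GB, 138 GB left
tape 4: place 205 GB, 195 GB left
Final tapes: [34,254,80] [118,35,97,46] [262] [205].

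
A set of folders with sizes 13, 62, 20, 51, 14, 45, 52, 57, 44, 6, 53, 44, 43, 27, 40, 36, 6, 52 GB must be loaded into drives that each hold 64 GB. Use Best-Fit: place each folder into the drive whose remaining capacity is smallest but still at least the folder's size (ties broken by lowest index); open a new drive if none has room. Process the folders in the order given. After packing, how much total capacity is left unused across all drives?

167

drive 1: place 13 GB, 51 GB left
drive 2: place 62 GB, 2 GB left
drive 1: place 20 GB, 31 GB left
drive 3: place 51 GB, 13 GB left
drive 1: place 14 GB, 17 GB left
drive 4: place 45 GB, 19 GB left
drive 5: place 52 GB, 12 GB left
drive 6: place 57 GB, 7 GB left
drive 7: place 44 GB, 20 GB left
drive 6: place 6 GB, 1 GB left
drive 8: place 53 GB, 11 GB left
drive 9: place 44 GB, 20 GB left
drive 10: place 43 GB, 21 GB left
drive 11: place 27 GB, 37 GB left
drive 12: place 40 GB, 24 GB left
drive 11: place 36 GB, 1 GB left
drive 8: place 6 GB, 5 GB left
drive 13: place 52 GB, 12 GB left
13 drives × 64 GB = 832 GB; used 665 GB; unused 167 GB.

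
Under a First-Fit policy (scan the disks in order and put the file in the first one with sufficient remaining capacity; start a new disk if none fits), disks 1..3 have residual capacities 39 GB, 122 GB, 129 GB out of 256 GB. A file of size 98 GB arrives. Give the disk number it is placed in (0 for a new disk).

Disks with room: disk 2 (122 GB), disk 3 (129 GB).
The first with room is disk 2.

2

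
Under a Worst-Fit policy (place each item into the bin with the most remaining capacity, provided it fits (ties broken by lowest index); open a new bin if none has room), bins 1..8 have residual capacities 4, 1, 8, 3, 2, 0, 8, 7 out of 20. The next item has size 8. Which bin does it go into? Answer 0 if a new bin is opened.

3

Bins with room: bin 3 (8), bin 7 (8).
Most room is bin 3 with 8 free.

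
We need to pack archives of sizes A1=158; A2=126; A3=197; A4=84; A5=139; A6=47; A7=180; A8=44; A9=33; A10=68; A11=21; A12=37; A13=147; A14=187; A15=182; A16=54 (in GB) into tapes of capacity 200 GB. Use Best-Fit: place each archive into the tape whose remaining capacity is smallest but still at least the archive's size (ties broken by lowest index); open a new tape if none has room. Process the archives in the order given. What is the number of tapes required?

tape 1: place A1 (158 GB), 42 GB left
tape 2: place A2 (126 GB), 74 GB left
tape 3: place A3 (197 GB), 3 GB left
tape 4: place A4 (84 GB), 116 GB left
tape 5: place A5 (139 GB), 61 GB left
tape 5: place A6 (47 GB), 14 GB left
tape 6: place A7 (180 GB), 20 GB left
tape 2: place A8 (44 GB), 30 GB left
tape 1: place A9 (33 GB), 9 GB left
tape 4: place A10 (68 GB), 48 GB left
tape 2: place A11 (21 GB), 9 GB left
tape 4: place A12 (37 GB), 11 GB left
tape 7: place A13 (147 GB), 53 GB left
tape 8: place A14 (187 GB), 13 GB left
tape 9: place A15 (182 GB), 18 GB left
tape 10: place A16 (54 GB), 146 GB left

10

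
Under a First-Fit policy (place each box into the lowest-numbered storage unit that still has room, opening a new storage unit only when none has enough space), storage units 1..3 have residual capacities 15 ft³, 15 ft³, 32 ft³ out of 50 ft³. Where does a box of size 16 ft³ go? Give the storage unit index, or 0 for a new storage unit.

Storage units with room: storage unit 3 (32 ft³).
The first with room is storage unit 3.

3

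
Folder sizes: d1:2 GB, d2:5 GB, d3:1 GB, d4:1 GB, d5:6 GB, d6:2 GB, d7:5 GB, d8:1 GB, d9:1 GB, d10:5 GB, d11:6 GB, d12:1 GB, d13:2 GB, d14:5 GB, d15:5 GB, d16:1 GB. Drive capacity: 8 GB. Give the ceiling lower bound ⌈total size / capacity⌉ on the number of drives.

Total size = 2 + 5 + 1 + 1 + 6 + 2 + 5 + 1 + 1 + 5 + 6 + 1 + 2 + 5 + 5 + 1 = 49 GB.
⌈49 / 8⌉ = 7.

7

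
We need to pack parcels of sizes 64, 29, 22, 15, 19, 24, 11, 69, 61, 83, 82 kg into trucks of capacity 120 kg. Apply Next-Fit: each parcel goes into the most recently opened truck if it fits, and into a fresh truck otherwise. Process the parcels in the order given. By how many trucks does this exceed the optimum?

1

Next-Fit: [64,29,22] [15,19,24,11] [69] [61] [83] [82] → 6 trucks.
5 parcels exceed 60 kg (half the capacity), and no two of those can share a truck, so at least 5 trucks are needed.
An optimal packing achieves that bound: [83,29] [82,24,11] [69,22,19] [64,15] [61] → 5 trucks.
Excess: 6 − 5 = 1.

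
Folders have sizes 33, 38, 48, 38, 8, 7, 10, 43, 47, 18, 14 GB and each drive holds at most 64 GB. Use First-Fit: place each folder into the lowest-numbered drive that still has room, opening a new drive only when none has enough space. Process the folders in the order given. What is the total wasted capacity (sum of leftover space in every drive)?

80

Put 33 GB in drive 1; 31 GB remain.
Put 38 GB in drive 2; 26 GB remain.
Put 48 GB in drive 3; 16 GB remain.
Put 38 GB in drive 4; 26 GB remain.
Put 8 GB in drive 1; 23 GB remain.
Put 7 GB in drive 1; 16 GB remain.
Put 10 GB in drive 1; 6 GB remain.
Put 43 GB in drive 5; 21 GB remain.
Put 47 GB in drive 6; 17 GB remain.
Put 18 GB in drive 2; 8 GB remain.
Put 14 GB in drive 3; 2 GB remain.
6 drives × 64 GB = 384 GB; used 304 GB; unused 80 GB.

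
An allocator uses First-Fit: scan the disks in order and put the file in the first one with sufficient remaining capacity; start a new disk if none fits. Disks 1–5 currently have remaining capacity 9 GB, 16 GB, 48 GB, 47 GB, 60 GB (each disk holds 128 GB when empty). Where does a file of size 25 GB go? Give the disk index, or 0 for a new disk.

Disks with room: disk 3 (48 GB), disk 4 (47 GB), disk 5 (60 GB).
The first with room is disk 3.

3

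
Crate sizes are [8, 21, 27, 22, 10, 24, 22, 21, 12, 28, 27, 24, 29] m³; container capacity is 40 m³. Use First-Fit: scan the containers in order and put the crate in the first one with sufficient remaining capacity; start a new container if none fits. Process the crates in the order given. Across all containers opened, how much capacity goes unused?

container 1: place 8 m³, 32 m³ left
container 1: place 21 m³, 11 m³ left
container 2: place 27 m³, 13 m³ left
container 3: place 22 m³, 18 m³ left
container 1: place 10 m³, 1 m³ left
container 4: place 24 m³, 16 m³ left
container 5: place 22 m³, 18 m³ left
container 6: place 21 m³, 19 m³ left
container 2: place 12 m³, 1 m³ left
container 7: place 28 m³, 12 m³ left
container 8: place 27 m³, 13 m³ left
container 9: place 24 m³, 16 m³ left
container 10: place 29 m³, 11 m³ left
10 containers × 40 m³ = 400 m³; used 275 m³; unused 125 m³.

125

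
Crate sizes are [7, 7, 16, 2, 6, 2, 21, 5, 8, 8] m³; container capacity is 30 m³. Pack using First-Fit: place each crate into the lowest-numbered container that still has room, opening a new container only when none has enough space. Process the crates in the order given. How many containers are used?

3 containers

container 1: place 7 m³, 23 m³ left
container 1: place 7 m³, 16 m³ left
container 1: place 16 m³, 0 m³ left
container 2: place 2 m³, 28 m³ left
container 2: place 6 m³, 22 m³ left
container 2: place 2 m³, 20 m³ left
container 3: place 21 m³, 9 m³ left
container 2: place 5 m³, 15 m³ left
container 2: place 8 m³, 7 m³ left
container 3: place 8 m³, 1 m³ left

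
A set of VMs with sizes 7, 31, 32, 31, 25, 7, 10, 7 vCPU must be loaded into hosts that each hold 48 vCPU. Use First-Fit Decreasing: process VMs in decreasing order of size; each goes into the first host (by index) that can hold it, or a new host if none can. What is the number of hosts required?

Sorted descending: 32, 31, 31, 25, 10, 7, 7, 7.
host 1: place 32 vCPU, 16 vCPU left
host 2: place 31 vCPU, 17 vCPU left
host 3: place 31 vCPU, 17 vCPU left
host 4: place 25 vCPU, 23 vCPU left
host 1: place 10 vCPU, 6 vCPU left
host 2: place 7 vCPU, 10 vCPU left
host 2: place 7 vCPU, 3 vCPU left
host 3: place 7 vCPU, 10 vCPU left

4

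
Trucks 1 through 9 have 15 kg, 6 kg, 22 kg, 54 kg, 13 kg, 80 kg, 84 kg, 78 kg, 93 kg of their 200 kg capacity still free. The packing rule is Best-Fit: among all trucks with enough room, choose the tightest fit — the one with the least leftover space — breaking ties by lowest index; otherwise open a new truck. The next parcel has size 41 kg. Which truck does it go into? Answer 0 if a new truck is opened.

4

Trucks with room: truck 4 (54 kg), truck 6 (80 kg), truck 7 (84 kg), truck 8 (78 kg), truck 9 (93 kg).
Tightest fit is truck 4 with 54 kg free.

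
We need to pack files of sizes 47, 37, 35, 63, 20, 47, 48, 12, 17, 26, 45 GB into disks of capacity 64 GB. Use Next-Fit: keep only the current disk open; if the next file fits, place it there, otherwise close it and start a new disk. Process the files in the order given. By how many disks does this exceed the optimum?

2

Next-Fit: [47] [37] [35] [63] [20] [47] [48,12] [17,26] [45] → 9 disks.
Total size 397 GB; any packing needs at least ⌈397/64⌉ = 7 disks.
An optimal packing achieves that bound: [63] [48,12] [47,17] [47] [45] [37,26] [35,20] → 7 disks.
Excess: 9 − 7 = 2.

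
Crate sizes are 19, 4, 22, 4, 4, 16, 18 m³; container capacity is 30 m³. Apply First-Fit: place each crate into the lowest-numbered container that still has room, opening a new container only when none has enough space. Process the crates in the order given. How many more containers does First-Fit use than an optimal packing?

0

First-Fit: [19,4,4] [22,4] [16] [18] → 4 containers.
4 crates exceed 15 m³ (half the capacity), and no two of those can share a container, so at least 4 containers are needed.
So 4 is already optimal.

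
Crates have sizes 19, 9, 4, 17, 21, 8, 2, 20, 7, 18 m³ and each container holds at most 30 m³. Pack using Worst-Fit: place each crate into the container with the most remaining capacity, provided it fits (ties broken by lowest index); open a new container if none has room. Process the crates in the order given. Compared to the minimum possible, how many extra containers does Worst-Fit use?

0

Worst-Fit: [19,9] [4,17,8] [21,2] [20,7] [18] → 5 containers.
Total size 125 m³; any packing needs at least ⌈125/30⌉ = 5 containers.
So 5 is already optimal.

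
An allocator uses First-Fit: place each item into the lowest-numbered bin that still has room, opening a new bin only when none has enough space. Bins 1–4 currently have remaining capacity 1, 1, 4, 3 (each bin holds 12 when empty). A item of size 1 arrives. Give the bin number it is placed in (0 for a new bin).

Bins with room: bin 1 (1), bin 2 (1), bin 3 (4), bin 4 (3).
The first with room is bin 1.

1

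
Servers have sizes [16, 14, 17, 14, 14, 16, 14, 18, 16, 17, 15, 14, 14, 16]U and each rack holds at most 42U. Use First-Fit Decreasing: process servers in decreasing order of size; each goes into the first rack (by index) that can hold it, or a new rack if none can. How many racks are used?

6

Sorted descending: 18, 17, 17, 16, 16, 16, 16, 15, 14, 14, 14, 14, 14, 14.
Put 18U in rack 1; 24U remain.
Put 17U in rack 1; 7U remain.
Put 17U in rack 2; 25U remain.
Put 16U in rack 2; 9U remain.
Put 16U in rack 3; 26U remain.
Put 16U in rack 3; 10U remain.
Put 16U in rack 4; 26U remain.
Put 15U in rack 4; 11U remain.
Put 14U in rack 5; 28U remain.
Put 14U in rack 5; 14U remain.
Put 14U in rack 5; 0U remain.
Put 14U in rack 6; 28U remain.
Put 14U in rack 6; 14U remain.
Put 14U in rack 6; 0U remain.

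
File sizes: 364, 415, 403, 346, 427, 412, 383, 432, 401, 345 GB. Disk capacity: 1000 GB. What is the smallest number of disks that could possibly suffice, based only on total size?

4

Total size = 364 + 415 + 403 + 346 + 427 + 412 + 383 + 432 + 401 + 345 = 3928 GB.
⌈3928 / 1000⌉ = 4.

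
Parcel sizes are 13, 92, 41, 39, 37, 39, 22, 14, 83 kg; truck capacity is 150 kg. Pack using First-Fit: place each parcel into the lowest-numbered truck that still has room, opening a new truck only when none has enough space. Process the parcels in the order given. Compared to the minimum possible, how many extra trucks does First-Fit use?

First-Fit: [13,92,41] [39,37,39,22] [14,83] → 3 trucks.
Total size 380 kg; any packing needs at least ⌈380/150⌉ = 3 trucks.
So 3 is already optimal.

0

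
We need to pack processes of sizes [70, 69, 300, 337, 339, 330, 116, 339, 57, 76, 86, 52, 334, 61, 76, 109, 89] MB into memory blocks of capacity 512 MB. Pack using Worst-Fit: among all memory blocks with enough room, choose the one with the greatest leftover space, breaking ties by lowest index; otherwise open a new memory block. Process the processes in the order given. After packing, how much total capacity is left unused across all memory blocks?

70 MB → memory block 1 (remaining 442 MB)
69 MB → memory block 1 (remaining 373 MB)
300 MB → memory block 1 (remaining 73 MB)
337 MB → memory block 2 (remaining 175 MB)
339 MB → memory block 3 (remaining 173 MB)
330 MB → memory block 4 (remaining 182 MB)
116 MB → memory block 4 (remaining 66 MB)
339 MB → memory block 5 (remaining 173 MB)
57 MB → memory block 2 (remaining 118 MB)
76 MB → memory block 3 (remaining 97 MB)
86 MB → memory block 5 (remaining 87 MB)
52 MB → memory block 2 (remaining 66 MB)
334 MB → memory block 6 (remaining 178 MB)
61 MB → memory block 6 (remaining 117 MB)
76 MB → memory block 6 (remaining 41 MB)
109 MB → memory block 7 (remaining 403 MB)
89 MB → memory block 7 (remaining 314 MB)
7 memory blocks × 512 MB = 3584 MB; used 2840 MB; unused 744 MB.

744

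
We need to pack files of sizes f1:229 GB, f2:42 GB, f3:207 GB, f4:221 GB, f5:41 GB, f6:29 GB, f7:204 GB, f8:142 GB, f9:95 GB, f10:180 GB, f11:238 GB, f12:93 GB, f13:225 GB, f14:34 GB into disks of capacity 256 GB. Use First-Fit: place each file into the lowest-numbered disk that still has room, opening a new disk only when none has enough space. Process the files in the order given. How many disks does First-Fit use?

f1 (229 GB) → disk 1 (remaining 27 GB)
f2 (42 GB) → disk 2 (remaining 214 GB)
f3 (207 GB) → disk 2 (remaining 7 GB)
f4 (221 GB) → disk 3 (remaining 35 GB)
f5 (41 GB) → disk 4 (remaining 215 GB)
f6 (29 GB) → disk 3 (remaining 6 GB)
f7 (204 GB) → disk 4 (remaining 11 GB)
f8 (142 GB) → disk 5 (remaining 114 GB)
f9 (95 GB) → disk 5 (remaining 19 GB)
f10 (180 GB) → disk 6 (remaining 76 GB)
f11 (238 GB) → disk 7 (remaining 18 GB)
f12 (93 GB) → disk 8 (remaining 163 GB)
f13 (225 GB) → disk 9 (remaining 31 GB)
f14 (34 GB) → disk 6 (remaining 42 GB)

9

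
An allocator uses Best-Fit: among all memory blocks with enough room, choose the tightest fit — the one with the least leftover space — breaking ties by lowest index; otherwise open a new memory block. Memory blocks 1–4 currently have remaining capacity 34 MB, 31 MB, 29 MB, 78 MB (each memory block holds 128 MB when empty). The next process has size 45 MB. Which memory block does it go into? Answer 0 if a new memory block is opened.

Memory blocks with room: memory block 4 (78 MB).
Tightest fit is memory block 4 with 78 MB free.

4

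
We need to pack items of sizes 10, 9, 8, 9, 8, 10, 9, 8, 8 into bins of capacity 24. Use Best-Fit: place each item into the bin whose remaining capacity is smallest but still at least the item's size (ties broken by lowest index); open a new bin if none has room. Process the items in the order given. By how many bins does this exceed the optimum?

1

Best-Fit: [10,9] [8,9] [8,10] [9,8] [8] → 5 bins.
Total size 79; any packing needs at least ⌈79/24⌉ = 4 bins.
An optimal packing achieves that bound: [10,10] [9,9] [9,8] [8,8,8] → 4 bins.
Excess: 5 − 4 = 1.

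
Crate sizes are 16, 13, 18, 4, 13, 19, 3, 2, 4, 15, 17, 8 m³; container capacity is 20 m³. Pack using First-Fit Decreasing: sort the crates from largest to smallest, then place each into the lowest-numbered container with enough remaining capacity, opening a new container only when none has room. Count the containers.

Sorted descending: 19, 18, 17, 16, 15, 13, 13, 8, 4, 4, 3, 2.
Put 19 m³ in container 1; 1 m³ remain.
Put 18 m³ in container 2; 2 m³ remain.
Put 17 m³ in container 3; 3 m³ remain.
Put 16 m³ in container 4; 4 m³ remain.
Put 15 m³ in container 5; 5 m³ remain.
Put 13 m³ in container 6; 7 m³ remain.
Put 13 m³ in container 7; 7 m³ remain.
Put 8 m³ in container 8; 12 m³ remain.
Put 4 m³ in container 4; 0 m³ remain.
Put 4 m³ in container 5; 1 m³ remain.
Put 3 m³ in container 3; 0 m³ remain.
Put 2 m³ in container 2; 0 m³ remain.

8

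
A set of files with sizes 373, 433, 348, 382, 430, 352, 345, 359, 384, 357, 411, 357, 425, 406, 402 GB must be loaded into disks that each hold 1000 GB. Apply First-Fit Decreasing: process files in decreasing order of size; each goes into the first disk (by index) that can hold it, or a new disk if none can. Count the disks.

Sorted descending: 433, 430, 425, 411, 406, 402, 384, 382, 373, 359, 357, 357, 352, 348, 345.
disk 1: place 433 GB, 567 GB left
disk 1: place 430 GB, 137 GB left
disk 2: place 425 GB, 575 GB left
disk 2: place 411 GB, 164 GB left
disk 3: place 406 GB, 594 GB left
disk 3: place 402 GB, 192 GB left
disk 4: place 384 GB, 616 GB left
disk 4: place 382 GB, 234 GB left
disk 5: place 373 GB, 627 GB left
disk 5: place 359 GB, 268 GB left
disk 6: place 357 GB, 643 GB left
disk 6: place 357 GB, 286 GB left
disk 7: place 352 GB, 648 GB left
disk 7: place 348 GB, 300 GB left
disk 8: place 345 GB, 655 GB left
Final disks: [433,430] [425,411] [406,402] [384,382] [373,359] [357,357] [352,348] [345].

8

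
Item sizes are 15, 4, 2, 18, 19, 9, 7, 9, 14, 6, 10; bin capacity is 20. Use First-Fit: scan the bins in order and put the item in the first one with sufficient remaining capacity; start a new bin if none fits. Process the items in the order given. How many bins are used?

7

bin 1: place 15, 5 left
bin 1: place 4, 1 left
bin 2: place 2, 18 left
bin 2: place 18, 0 left
bin 3: place 19, 1 left
bin 4: place 9, 11 left
bin 4: place 7, 4 left
bin 5: place 9, 11 left
bin 6: place 14, 6 left
bin 5: place 6, 5 left
bin 7: place 10, 10 left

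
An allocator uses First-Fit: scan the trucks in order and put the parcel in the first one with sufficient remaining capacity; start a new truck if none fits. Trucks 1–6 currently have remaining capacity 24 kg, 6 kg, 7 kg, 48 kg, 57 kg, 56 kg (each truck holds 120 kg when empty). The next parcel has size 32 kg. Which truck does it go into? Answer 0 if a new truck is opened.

Trucks with room: truck 4 (48 kg), truck 5 (57 kg), truck 6 (56 kg).
The first with room is truck 4.

4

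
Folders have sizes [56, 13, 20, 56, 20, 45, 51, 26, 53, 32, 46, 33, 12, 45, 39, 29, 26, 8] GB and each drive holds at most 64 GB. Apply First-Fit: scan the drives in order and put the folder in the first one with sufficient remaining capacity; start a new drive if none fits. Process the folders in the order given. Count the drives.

Put 56 GB in drive 1; 8 GB remain.
Put 13 GB in drive 2; 51 GB remain.
Put 20 GB in drive 2; 31 GB remain.
Put 56 GB in drive 3; 8 GB remain.
Put 20 GB in drive 2; 11 GB remain.
Put 45 GB in drive 4; 19 GB remain.
Put 51 GB in drive 5; 13 GB remain.
Put 26 GB in drive 6; 38 GB remain.
Put 53 GB in drive 7; 11 GB remain.
Put 32 GB in drive 6; 6 GB remain.
Put 46 GB in drive 8; 18 GB remain.
Put 33 GB in drive 9; 31 GB remain.
Put 12 GB in drive 4; 7 GB remain.
Put 45 GB in drive 10; 19 GB remain.
Put 39 GB in drive 11; 25 GB remain.
Put 29 GB in drive 9; 2 GB remain.
Put 26 GB in drive 12; 38 GB remain.
Put 8 GB in drive 1; 0 GB remain.
Final drives: [56,8] [13,20,20] [56] [45,12] [51] [26,32] [53] [46] [33,29] [45] [39] [26].

12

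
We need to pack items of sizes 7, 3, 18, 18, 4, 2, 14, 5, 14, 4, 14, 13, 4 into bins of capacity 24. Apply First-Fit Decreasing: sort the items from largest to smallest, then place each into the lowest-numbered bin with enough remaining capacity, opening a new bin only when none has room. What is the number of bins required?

6 bins

Sorted descending: 18, 18, 14, 14, 14, 13, 7, 5, 4, 4, 4, 3, 2.
bin 1: place 18, 6 left
bin 2: place 18, 6 left
bin 3: place 14, 10 left
bin 4: place 14, 10 left
bin 5: place 14, 10 left
bin 6: place 13, 11 left
bin 3: place 7, 3 left
bin 1: place 5, 1 left
bin 2: place 4, 2 left
bin 4: place 4, 6 left
bin 4: place 4, 2 left
bin 3: place 3, 0 left
bin 2: place 2, 0 left
Final bins: [18,5] [18,4,2] [14,7,3] [14,4,4] [14] [13].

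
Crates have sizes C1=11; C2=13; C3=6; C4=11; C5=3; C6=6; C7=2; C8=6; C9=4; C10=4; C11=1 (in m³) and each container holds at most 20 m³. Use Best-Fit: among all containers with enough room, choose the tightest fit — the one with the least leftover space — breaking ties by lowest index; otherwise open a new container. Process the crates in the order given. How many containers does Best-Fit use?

4 containers

Put C1 (11 m³) in container 1; 9 m³ remain.
Put C2 (13 m³) in container 2; 7 m³ remain.
Put C3 (6 m³) in container 2; 1 m³ remain.
Put C4 (11 m³) in container 3; 9 m³ remain.
Put C5 (3 m³) in container 1; 6 m³ remain.
Put C6 (6 m³) in container 1; 0 m³ remain.
Put C7 (2 m³) in container 3; 7 m³ remain.
Put C8 (6 m³) in container 3; 1 m³ remain.
Put C9 (4 m³) in container 4; 16 m³ remain.
Put C10 (4 m³) in container 4; 12 m³ remain.
Put C11 (1 m³) in container 2; 0 m³ remain.
Final containers: [11,3,6] [13,6,1] [11,2,6] [4,4].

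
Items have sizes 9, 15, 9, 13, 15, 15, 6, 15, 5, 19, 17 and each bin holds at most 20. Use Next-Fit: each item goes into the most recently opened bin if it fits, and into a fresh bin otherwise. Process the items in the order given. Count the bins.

10 bins

bin 1: place 9, 11 left
bin 2: place 15, 5 left
bin 3: place 9, 11 left
bin 4: place 13, 7 left
bin 5: place 15, 5 left
bin 6: place 15, 5 left
bin 7: place 6, 14 left
bin 8: place 15, 5 left
bin 8: place 5, 0 left
bin 9: place 19, 1 left
bin 10: place 17, 3 left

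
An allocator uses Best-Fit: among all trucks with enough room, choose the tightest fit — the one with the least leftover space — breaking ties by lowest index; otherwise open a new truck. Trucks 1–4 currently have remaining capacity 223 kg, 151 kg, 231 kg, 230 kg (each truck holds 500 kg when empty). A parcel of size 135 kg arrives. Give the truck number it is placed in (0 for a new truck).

2

Trucks with room: truck 1 (223 kg), truck 2 (151 kg), truck 3 (231 kg), truck 4 (230 kg).
Tightest fit is truck 2 with 151 kg free.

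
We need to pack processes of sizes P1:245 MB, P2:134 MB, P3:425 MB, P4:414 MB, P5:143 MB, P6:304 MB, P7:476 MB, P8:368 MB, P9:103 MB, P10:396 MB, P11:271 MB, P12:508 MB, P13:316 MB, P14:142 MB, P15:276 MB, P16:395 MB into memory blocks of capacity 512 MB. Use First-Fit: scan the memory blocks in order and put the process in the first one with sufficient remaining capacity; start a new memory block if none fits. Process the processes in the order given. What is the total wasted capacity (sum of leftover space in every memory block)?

1228

Put P1 (245 MB) in memory block 1; 267 MB remain.
Put P2 (134 MB) in memory block 1; 133 MB remain.
Put P3 (425 MB) in memory block 2; 87 MB remain.
Put P4 (414 MB) in memory block 3; 98 MB remain.
Put P5 (143 MB) in memory block 4; 369 MB remain.
Put P6 (304 MB) in memory block 4; 65 MB remain.
Put P7 (476 MB) in memory block 5; 36 MB remain.
Put P8 (368 MB) in memory block 6; 144 MB remain.
Put P9 (103 MB) in memory block 1; 30 MB remain.
Put P10 (396 MB) in memory block 7; 116 MB remain.
Put P11 (271 MB) in memory block 8; 241 MB remain.
Put P12 (508 MB) in memory block 9; 4 MB remain.
Put P13 (316 MB) in memory block 10; 196 MB remain.
Put P14 (142 MB) in memory block 6; 2 MB remain.
Put P15 (276 MB) in memory block 11; 236 MB remain.
Put P16 (395 MB) in memory block 12; 117 MB remain.
12 memory blocks × 512 MB = 6144 MB; used 4916 MB; unused 1228 MB.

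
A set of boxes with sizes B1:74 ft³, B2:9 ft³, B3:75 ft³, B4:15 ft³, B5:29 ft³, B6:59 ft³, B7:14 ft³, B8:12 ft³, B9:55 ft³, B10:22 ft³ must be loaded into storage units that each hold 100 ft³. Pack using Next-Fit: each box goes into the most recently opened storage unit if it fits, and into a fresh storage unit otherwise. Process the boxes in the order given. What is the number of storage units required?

5

storage unit 1: place B1 (74 ft³), 26 ft³ left
storage unit 1: place B2 (9 ft³), 17 ft³ left
storage unit 2: place B3 (75 ft³), 25 ft³ left
storage unit 2: place B4 (15 ft³), 10 ft³ left
storage unit 3: place B5 (29 ft³), 71 ft³ left
storage unit 3: place B6 (59 ft³), 12 ft³ left
storage unit 4: place B7 (14 ft³), 86 ft³ left
storage unit 4: place B8 (12 ft³), 74 ft³ left
storage unit 4: place B9 (55 ft³), 19 ft³ left
storage unit 5: place B10 (22 ft³), 78 ft³ left
Final storage units: [74,9] [75,15] [29,59] [14,12,55] [22].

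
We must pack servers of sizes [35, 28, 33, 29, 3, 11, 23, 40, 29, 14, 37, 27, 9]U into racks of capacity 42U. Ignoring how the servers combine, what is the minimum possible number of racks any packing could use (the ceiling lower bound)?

8 racks

Total size = 35 + 28 + 33 + 29 + 3 + 11 + 23 + 40 + 29 + 14 + 37 + 27 + 9 = 318U.
⌈318 / 42⌉ = 8.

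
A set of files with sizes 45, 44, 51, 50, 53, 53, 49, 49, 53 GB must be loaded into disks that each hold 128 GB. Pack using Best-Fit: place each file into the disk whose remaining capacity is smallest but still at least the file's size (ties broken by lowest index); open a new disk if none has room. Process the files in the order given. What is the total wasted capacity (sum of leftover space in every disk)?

45 GB → disk 1 (remaining 83 GB)
44 GB → disk 1 (remaining 39 GB)
51 GB → disk 2 (remaining 77 GB)
50 GB → disk 2 (remaining 27 GB)
53 GB → disk 3 (remaining 75 GB)
53 GB → disk 3 (remaining 22 GB)
49 GB → disk 4 (remaining 79 GB)
49 GB → disk 4 (remaining 30 GB)
53 GB → disk 5 (remaining 75 GB)
5 disks × 128 GB = 640 GB; used 447 GB; unused 193 GB.

193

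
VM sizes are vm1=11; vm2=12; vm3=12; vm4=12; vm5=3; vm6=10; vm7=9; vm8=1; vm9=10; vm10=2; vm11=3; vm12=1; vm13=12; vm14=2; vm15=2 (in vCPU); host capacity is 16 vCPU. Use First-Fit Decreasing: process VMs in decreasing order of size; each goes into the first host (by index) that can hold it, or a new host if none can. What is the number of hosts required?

8 hosts

Sorted descending: 12, 12, 12, 12, 11, 10, 10, 9, 3, 3, 2, 2, 2, 1, 1.
12 vCPU → host 1 (remaining 4 vCPU)
12 vCPU → host 2 (remaining 4 vCPU)
12 vCPU → host 3 (remaining 4 vCPU)
12 vCPU → host 4 (remaining 4 vCPU)
11 vCPU → host 5 (remaining 5 vCPU)
10 vCPU → host 6 (remaining 6 vCPU)
10 vCPU → host 7 (remaining 6 vCPU)
9 vCPU → host 8 (remaining 7 vCPU)
3 vCPU → host 1 (remaining 1 vCPU)
3 vCPU → host 2 (remaining 1 vCPU)
2 vCPU → host 3 (remaining 2 vCPU)
2 vCPU → host 3 (remaining 0 vCPU)
2 vCPU → host 4 (remaining 2 vCPU)
1 vCPU → host 1 (remaining 0 vCPU)
1 vCPU → host 2 (remaining 0 vCPU)
Final hosts: [12,3,1] [12,3,1] [12,2,2] [12,2] [11] [10] [10] [9].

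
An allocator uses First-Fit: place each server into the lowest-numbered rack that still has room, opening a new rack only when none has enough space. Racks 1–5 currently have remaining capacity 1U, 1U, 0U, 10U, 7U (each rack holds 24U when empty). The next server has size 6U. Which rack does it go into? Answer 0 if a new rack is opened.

Racks with room: rack 4 (10U), rack 5 (7U).
The first with room is rack 4.

4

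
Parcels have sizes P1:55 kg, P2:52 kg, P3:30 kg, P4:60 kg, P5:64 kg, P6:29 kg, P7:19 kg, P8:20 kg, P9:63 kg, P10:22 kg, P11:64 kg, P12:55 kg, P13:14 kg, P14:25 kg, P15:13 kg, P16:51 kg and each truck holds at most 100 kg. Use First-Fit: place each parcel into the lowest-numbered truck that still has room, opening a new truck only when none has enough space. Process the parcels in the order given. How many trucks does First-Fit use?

8

truck 1: place P1 (55 kg), 45 kg left
truck 2: place P2 (52 kg), 48 kg left
truck 1: place P3 (30 kg), 15 kg left
truck 3: place P4 (60 kg), 40 kg left
truck 4: place P5 (64 kg), 36 kg left
truck 2: place P6 (29 kg), 19 kg left
truck 2: place P7 (19 kg), 0 kg left
truck 3: place P8 (20 kg), 20 kg left
truck 5: place P9 (63 kg), 37 kg left
truck 4: place P10 (22 kg), 14 kg left
truck 6: place P11 (64 kg), 36 kg left
truck 7: place P12 (55 kg), 45 kg left
truck 1: place P13 (14 kg), 1 kg left
truck 5: place P14 (25 kg), 12 kg left
truck 3: place P15 (13 kg), 7 kg left
truck 8: place P16 (51 kg), 49 kg left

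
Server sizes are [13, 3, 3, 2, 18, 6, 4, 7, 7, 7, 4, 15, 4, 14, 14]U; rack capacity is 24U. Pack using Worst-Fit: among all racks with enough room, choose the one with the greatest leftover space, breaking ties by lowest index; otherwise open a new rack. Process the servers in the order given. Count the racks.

13U → rack 1 (remaining 11U)
3U → rack 1 (remaining 8U)
3U → rack 1 (remaining 5U)
2U → rack 1 (remaining 3U)
18U → rack 2 (remaining 6U)
6U → rack 2 (remaining 0U)
4U → rack 3 (remaining 20U)
7U → rack 3 (remaining 13U)
7U → rack 3 (remaining 6U)
7U → rack 4 (remaining 17U)
4U → rack 4 (remaining 13U)
15U → rack 5 (remaining 9U)
4U → rack 4 (remaining 9U)
14U → rack 6 (remaining 10U)
14U → rack 7 (remaining 10U)
Final racks: [13,3,3,2] [18,6] [4,7,7] [7,4,4] [15] [14] [14].

7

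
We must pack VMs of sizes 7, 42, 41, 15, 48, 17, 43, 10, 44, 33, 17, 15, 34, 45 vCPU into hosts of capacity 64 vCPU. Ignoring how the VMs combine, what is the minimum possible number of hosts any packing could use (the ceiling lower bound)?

Total size = 7 + 42 + 41 + 15 + 48 + 17 + 43 + 10 + 44 + 33 + 17 + 15 + 34 + 45 = 411 vCPU.
⌈411 / 64⌉ = 7.

7 hosts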